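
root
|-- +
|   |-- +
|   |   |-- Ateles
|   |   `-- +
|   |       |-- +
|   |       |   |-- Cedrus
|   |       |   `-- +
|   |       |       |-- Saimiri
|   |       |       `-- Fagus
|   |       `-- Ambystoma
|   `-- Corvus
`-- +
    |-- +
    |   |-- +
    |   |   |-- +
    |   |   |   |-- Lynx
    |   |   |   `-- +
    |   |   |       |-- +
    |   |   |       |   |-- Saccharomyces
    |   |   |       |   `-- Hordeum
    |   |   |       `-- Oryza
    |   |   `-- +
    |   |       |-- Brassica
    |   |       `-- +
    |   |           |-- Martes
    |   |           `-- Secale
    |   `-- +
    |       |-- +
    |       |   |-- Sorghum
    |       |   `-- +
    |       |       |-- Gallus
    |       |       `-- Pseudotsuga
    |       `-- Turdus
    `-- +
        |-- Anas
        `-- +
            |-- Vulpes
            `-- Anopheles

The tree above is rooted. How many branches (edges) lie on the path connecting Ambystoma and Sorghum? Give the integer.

The MRCA of Ambystoma and Sorghum is the root of the tree.
From Ambystoma up to that node: 4 branches. From Sorghum up to the same node: 5 branches. Total: 4 + 5 = 9.

9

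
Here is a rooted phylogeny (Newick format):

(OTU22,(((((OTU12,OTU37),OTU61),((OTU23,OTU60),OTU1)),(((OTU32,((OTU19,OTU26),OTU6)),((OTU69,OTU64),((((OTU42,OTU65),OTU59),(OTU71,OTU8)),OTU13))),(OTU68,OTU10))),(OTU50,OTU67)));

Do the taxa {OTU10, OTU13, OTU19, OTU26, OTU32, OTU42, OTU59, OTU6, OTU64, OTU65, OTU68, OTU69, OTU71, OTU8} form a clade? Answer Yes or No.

Yes

The most recent common ancestor of these taxa subtends (((OTU32,((OTU19,OTU26),OTU6)),((OTU69,OTU64),((((OTU42,OTU65),OTU59),(OTU71,OTU8)),OTU13))),(OTU68,OTU10)).
That clade has exactly 14 tips — every listed taxon and nothing else — so the group is monophyletic.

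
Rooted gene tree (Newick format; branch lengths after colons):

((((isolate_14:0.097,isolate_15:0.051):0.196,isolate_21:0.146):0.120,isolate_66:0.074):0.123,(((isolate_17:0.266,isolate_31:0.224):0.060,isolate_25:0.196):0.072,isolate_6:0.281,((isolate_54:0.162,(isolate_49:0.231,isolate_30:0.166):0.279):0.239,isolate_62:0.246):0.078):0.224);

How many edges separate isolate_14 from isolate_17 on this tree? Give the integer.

The MRCA of isolate_14 and isolate_17 is the root of the tree.
From isolate_14 up to that node: 4 branches. From isolate_17 up to the same node: 4 branches. Total: 4 + 4 = 8.

8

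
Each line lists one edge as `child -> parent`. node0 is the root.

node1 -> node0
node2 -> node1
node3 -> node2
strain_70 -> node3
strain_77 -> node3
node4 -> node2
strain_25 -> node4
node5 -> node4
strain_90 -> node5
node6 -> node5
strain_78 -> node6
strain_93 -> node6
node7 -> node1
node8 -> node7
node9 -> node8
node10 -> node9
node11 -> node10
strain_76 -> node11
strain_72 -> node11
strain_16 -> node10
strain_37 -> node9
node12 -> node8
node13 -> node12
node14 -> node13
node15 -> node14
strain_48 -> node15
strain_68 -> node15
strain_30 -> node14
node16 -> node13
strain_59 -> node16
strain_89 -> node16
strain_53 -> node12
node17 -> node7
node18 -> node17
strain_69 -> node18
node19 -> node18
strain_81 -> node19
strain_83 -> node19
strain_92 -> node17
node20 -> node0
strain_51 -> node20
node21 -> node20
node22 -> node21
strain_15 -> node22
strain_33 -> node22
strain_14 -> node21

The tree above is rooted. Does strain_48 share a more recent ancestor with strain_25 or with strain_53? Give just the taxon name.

strain_53

The MRCA of strain_48 and strain_53 subtends ((((strain_48,strain_68),strain_30),(strain_59,strain_89)),strain_53) (6 taxa).
The MRCA of strain_48 and strain_25 subtends (((strain_70,strain_77),(strain_25,(strain_90,(strain_78,strain_93)))),(((((strain_76,strain_72),strain_16),strain_37),((((strain_48,strain_68),strain_30),(strain_59,strain_89)),strain_53)),((strain_69,(strain_81,strain_83)),strain_92))) (20 taxa).
The first is nested inside the second, so strain_48 shares a more recent common ancestor with strain_53.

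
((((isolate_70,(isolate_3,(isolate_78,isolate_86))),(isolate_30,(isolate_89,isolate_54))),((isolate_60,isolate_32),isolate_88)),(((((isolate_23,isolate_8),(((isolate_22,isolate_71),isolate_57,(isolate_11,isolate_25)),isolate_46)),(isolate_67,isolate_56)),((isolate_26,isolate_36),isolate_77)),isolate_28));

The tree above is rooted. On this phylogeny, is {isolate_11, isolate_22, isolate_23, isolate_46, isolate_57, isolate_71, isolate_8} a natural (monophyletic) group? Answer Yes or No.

The MRCA of the listed taxa subtends ((isolate_23,isolate_8),(((isolate_22,isolate_71),isolate_57,(isolate_11,isolate_25)),isolate_46)).
That clade also contains isolate_25, which is not in the proposed group, so the group is not monophyletic.

No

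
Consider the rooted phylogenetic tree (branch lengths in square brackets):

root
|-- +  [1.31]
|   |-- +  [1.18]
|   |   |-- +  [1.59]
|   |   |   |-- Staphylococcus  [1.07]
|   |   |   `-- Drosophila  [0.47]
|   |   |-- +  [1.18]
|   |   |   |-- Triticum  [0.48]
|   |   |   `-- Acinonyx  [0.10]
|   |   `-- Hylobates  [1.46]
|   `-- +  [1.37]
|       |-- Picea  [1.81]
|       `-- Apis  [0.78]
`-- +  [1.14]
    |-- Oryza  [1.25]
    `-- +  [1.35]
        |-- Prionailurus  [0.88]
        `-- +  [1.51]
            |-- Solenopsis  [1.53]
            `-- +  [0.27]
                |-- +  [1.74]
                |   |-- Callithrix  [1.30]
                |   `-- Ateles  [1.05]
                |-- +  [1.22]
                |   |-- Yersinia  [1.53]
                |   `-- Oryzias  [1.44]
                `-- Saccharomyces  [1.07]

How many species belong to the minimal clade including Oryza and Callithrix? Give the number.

The MRCA of Oryza and Callithrix is the node subtending (Oryza,(Prionailurus,(Solenopsis,((Callithrix,Ateles),(Yersinia,Oryzias),Saccharomyces)))).
That clade contains 8 terminal taxa: Ateles, Callithrix, Oryza, Oryzias, Prionailurus, Saccharomyces, Solenopsis, Yersinia.

8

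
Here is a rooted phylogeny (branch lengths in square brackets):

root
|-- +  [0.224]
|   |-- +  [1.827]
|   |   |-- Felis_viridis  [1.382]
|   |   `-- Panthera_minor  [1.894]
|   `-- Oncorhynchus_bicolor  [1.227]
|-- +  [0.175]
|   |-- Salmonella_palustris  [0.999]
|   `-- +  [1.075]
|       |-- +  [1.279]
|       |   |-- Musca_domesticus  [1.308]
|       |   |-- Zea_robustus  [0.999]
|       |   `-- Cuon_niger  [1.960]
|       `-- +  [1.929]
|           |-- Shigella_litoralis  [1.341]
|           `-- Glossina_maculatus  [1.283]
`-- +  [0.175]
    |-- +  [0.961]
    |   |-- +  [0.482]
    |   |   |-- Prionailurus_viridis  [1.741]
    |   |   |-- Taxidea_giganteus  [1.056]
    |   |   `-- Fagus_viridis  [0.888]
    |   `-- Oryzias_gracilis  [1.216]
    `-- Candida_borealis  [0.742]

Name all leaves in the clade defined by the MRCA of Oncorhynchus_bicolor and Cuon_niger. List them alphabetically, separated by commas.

Tracing Oncorhynchus_bicolor: it sits inside ((Felis_viridis,Panthera_minor),Oncorhynchus_bicolor).
Tracing Cuon_niger: it sits inside (Musca_domesticus,Zea_robustus,Cuon_niger).
The smallest clade enclosing both is the whole tree (their MRCA is the root), so the answer is all 14 tips in alphabetical order.

Candida_borealis, Cuon_niger, Fagus_viridis, Felis_viridis, Glossina_maculatus, Musca_domesticus, Oncorhynchus_bicolor, Oryzias_gracilis, Panthera_minor, Prionailurus_viridis, Salmonella_palustris, Shigella_litoralis, Taxidea_giganteus, Zea_robustus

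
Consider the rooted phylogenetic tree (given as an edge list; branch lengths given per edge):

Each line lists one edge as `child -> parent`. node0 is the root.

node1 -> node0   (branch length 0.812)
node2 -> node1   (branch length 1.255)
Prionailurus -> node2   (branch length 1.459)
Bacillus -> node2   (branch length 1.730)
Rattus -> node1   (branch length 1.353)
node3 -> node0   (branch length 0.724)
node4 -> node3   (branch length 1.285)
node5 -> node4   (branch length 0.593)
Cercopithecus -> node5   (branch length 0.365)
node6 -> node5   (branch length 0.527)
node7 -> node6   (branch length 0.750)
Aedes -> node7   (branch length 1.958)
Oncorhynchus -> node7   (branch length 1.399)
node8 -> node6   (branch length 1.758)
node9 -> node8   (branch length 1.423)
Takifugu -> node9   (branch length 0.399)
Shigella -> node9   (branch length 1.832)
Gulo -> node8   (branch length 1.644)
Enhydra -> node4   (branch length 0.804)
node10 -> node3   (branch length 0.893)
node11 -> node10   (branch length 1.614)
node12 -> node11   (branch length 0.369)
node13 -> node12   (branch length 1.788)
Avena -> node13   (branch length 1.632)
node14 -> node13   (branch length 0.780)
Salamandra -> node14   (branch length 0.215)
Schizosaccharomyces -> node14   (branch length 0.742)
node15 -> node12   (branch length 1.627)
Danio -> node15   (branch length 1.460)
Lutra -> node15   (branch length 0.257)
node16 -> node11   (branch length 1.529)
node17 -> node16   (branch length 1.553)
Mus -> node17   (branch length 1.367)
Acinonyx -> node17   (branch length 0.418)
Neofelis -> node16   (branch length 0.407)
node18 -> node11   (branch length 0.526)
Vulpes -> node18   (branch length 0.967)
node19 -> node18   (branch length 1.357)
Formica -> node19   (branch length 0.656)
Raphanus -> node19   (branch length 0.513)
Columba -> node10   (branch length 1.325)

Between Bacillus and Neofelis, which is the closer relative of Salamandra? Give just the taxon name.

Neofelis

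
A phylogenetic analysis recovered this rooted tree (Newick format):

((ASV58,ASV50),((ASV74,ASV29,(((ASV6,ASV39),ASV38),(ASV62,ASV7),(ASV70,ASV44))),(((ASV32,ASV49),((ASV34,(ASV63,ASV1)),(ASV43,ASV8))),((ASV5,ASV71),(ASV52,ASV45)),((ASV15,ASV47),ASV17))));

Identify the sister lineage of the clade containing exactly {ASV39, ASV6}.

ASV38

The clade containing exactly {ASV39, ASV6} attaches to the tree at the node subtending ((ASV6,ASV39),ASV38).
The other lineage descending from that same node — the sister group — is the single tip ASV38.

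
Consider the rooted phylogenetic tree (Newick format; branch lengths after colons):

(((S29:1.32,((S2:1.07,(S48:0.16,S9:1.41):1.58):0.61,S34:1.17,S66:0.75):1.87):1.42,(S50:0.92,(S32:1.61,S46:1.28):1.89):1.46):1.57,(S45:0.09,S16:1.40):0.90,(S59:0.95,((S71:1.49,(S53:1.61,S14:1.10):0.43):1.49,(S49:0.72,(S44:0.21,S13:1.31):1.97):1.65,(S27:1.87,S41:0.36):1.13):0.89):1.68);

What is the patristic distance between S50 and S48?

The path runs S50 → … → MRCA → … → S48; the MRCA is the node subtending ((S29,((S2,(S48,S9)),S34,S66)),(S50,(S32,S46))).
Branch lengths along that path: 0.92 + 1.46 + 1.42 + 1.87 + 0.61 + 1.58 + 0.16 = 8.02.

8.02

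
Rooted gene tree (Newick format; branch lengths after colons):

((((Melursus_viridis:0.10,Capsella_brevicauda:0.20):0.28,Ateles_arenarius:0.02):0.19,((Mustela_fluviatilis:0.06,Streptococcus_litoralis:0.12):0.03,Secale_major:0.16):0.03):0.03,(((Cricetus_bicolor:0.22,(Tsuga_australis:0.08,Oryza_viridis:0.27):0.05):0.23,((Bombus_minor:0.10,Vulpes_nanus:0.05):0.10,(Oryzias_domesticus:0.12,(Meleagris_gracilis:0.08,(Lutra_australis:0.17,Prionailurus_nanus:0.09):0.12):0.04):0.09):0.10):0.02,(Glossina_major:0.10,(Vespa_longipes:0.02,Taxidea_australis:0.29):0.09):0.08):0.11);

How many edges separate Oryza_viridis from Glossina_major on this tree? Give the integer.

The MRCA of Oryza_viridis and Glossina_major is the node subtending (((Cricetus_bicolor,(Tsuga_australis,Oryza_viridis)),((Bombus_minor,Vulpes_nanus),(Oryzias_domesticus,(Meleagris_gracilis,(Lutra_australis,Prionailurus_nanus))))),(Glossina_major,(Vespa_longipes,Taxidea_australis))).
From Oryza_viridis up to that node: 4 branches. From Glossina_major up to the same node: 2 branches. Total: 4 + 2 = 6.

6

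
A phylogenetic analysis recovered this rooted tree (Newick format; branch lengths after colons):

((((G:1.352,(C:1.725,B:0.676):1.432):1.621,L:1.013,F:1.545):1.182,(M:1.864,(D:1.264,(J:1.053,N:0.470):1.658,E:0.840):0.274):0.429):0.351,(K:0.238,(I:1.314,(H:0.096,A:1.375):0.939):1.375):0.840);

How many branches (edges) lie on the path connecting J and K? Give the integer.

7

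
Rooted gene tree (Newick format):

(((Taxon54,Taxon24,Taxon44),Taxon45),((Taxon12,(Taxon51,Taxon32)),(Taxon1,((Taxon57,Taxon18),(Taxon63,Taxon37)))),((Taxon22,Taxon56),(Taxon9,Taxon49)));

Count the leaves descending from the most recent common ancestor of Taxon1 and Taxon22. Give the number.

16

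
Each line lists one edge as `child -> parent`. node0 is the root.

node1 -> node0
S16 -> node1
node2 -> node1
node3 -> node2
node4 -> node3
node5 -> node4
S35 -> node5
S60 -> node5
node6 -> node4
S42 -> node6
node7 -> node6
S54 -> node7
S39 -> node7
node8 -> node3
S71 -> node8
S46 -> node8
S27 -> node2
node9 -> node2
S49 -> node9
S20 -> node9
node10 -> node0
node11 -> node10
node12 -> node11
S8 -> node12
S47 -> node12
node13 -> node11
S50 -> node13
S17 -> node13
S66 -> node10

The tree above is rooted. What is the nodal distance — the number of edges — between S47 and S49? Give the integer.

The MRCA of S47 and S49 is the root of the tree.
From S47 up to that node: 4 branches. From S49 up to the same node: 4 branches. Total: 4 + 4 = 8.

8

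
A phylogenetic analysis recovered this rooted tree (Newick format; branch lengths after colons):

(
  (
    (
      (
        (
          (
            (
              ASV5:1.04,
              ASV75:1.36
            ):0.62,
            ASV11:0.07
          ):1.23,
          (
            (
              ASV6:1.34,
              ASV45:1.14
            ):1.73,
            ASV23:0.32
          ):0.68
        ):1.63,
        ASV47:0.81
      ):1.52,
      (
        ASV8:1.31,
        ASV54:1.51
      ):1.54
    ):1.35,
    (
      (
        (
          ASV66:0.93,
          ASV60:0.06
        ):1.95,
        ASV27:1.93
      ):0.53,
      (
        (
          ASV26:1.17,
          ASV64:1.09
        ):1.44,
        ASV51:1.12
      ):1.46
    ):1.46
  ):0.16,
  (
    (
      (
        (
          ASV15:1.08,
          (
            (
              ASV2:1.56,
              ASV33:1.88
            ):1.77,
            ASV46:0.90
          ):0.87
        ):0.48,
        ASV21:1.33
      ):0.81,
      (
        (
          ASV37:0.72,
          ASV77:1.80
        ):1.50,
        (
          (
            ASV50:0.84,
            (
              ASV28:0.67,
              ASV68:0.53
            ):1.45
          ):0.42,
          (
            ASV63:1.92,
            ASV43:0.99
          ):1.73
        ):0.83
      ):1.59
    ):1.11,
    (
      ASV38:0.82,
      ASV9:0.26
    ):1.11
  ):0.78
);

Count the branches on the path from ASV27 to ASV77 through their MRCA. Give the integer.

9

The MRCA of ASV27 and ASV77 is the root of the tree.
From ASV27 up to that node: 4 branches. From ASV77 up to the same node: 5 branches. Total: 4 + 5 = 9.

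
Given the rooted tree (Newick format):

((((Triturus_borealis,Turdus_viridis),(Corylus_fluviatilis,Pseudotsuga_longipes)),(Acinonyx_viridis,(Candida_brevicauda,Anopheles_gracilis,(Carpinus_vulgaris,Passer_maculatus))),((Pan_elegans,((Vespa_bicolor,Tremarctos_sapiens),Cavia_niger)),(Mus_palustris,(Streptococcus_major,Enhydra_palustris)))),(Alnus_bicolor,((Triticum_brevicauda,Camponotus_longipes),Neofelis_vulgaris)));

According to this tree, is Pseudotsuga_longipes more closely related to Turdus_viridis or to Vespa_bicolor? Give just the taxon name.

The MRCA of Pseudotsuga_longipes and Turdus_viridis subtends ((Triturus_borealis,Turdus_viridis),(Corylus_fluviatilis,Pseudotsuga_longipes)) (4 taxa).
The MRCA of Pseudotsuga_longipes and Vespa_bicolor subtends (((Triturus_borealis,Turdus_viridis),(Corylus_fluviatilis,Pseudotsuga_longipes)),(Acinonyx_viridis,(Candida_brevicauda,Anopheles_gracilis,(Carpinus_vulgaris,Passer_maculatus))),((Pan_elegans,((Vespa_bicolor,Tremarctos_sapiens),Cavia_niger)),(Mus_palustris,(Streptococcus_major,Enhydra_palustris)))) (16 taxa).
The first is nested inside the second, so Pseudotsuga_longipes shares a more recent common ancestor with Turdus_viridis.

Turdus_viridis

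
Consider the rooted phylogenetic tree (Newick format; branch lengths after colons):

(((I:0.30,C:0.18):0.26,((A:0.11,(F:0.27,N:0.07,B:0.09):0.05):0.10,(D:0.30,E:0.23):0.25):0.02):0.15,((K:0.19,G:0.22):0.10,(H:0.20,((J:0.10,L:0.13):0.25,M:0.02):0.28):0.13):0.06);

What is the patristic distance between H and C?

0.98

The path runs H → … → MRCA → … → C; the MRCA is the root of the tree.
Branch lengths along that path: 0.20 + 0.13 + 0.06 + 0.15 + 0.26 + 0.18 = 0.98.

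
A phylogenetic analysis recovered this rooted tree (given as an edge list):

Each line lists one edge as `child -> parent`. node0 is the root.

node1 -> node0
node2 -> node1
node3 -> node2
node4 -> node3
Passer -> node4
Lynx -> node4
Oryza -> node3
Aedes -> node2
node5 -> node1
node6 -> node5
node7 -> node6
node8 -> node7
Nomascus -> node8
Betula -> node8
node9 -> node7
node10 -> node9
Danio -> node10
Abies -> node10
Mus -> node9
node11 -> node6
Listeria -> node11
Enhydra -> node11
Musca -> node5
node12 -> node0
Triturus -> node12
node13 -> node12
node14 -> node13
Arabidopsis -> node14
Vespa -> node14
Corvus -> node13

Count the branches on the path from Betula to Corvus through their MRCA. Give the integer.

The MRCA of Betula and Corvus is the root of the tree.
From Betula up to that node: 6 branches. From Corvus up to the same node: 3 branches. Total: 6 + 3 = 9.

9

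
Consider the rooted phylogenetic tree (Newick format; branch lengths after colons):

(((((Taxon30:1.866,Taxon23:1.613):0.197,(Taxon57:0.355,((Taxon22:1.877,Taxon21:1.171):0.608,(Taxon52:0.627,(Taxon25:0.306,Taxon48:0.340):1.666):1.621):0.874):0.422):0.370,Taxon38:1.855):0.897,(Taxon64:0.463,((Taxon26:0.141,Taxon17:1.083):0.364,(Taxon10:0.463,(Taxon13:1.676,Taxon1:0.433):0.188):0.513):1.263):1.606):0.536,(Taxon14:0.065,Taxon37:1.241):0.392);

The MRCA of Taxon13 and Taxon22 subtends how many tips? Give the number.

The MRCA of Taxon13 and Taxon22 is the node subtending ((((Taxon30,Taxon23),(Taxon57,((Taxon22,Taxon21),(Taxon52,(Taxon25,Taxon48))))),Taxon38),(Taxon64,((Taxon26,Taxon17),(Taxon10,(Taxon13,Taxon1))))).
That clade contains 15 terminal taxa: Taxon1, Taxon10, Taxon13, Taxon17, Taxon21, Taxon22, Taxon23, Taxon25, Taxon26, Taxon30, Taxon38, Taxon48, Taxon52, Taxon57, Taxon64.

15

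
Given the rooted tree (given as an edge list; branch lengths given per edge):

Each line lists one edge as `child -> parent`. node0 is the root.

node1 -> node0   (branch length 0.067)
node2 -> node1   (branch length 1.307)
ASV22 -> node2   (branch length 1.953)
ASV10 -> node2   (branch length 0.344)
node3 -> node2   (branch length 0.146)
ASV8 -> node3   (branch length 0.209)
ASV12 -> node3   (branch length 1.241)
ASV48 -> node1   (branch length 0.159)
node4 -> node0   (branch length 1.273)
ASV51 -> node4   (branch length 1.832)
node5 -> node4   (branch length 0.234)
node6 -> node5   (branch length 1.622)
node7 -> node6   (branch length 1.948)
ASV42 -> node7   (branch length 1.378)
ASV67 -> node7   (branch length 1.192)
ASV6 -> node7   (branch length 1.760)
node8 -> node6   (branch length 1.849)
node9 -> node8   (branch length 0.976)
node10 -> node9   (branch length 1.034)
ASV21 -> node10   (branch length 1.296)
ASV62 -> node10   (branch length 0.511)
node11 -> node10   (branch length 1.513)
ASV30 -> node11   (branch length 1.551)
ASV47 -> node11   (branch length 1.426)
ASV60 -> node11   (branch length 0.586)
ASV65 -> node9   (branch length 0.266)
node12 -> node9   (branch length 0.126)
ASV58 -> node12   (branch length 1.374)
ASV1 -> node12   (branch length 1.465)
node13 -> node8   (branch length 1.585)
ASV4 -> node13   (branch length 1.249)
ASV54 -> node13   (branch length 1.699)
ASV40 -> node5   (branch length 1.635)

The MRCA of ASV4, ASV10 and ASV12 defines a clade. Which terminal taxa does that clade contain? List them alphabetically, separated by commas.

ASV1, ASV10, ASV12, ASV21, ASV22, ASV30, ASV4, ASV40, ASV42, ASV47, ASV48, ASV51, ASV54, ASV58, ASV6, ASV60, ASV62, ASV65, ASV67, ASV8

Tracing ASV4: it sits inside (ASV4,ASV54).
Tracing ASV10: it sits inside (ASV22,ASV10,(ASV8,ASV12)).
Tracing ASV12: it sits inside (ASV8,ASV12).
The smallest clade enclosing all 3 is the whole tree (their MRCA is the root), so the answer is all 20 tips in alphabetical order.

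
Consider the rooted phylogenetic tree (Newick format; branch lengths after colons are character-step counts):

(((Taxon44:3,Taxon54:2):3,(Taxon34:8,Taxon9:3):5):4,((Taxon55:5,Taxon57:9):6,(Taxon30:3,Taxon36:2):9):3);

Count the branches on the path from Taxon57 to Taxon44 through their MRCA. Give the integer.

6

The MRCA of Taxon57 and Taxon44 is the root of the tree.
From Taxon57 up to that node: 3 branches. From Taxon44 up to the same node: 3 branches. Total: 3 + 3 = 6.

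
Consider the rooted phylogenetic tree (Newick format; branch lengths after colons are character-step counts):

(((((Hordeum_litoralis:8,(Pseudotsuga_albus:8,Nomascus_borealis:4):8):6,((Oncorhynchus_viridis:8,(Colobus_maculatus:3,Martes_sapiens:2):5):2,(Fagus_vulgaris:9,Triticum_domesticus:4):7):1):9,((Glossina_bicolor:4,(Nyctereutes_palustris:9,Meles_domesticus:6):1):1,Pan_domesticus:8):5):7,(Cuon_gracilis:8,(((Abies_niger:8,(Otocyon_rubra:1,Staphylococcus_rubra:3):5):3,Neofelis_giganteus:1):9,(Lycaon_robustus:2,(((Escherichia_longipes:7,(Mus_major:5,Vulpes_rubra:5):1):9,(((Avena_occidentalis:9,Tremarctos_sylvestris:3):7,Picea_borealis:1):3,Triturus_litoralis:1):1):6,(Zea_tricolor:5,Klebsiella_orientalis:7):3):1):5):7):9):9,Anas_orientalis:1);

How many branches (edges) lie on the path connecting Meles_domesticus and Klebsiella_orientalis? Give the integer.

11

The MRCA of Meles_domesticus and Klebsiella_orientalis is the node subtending ((((Hordeum_litoralis,(Pseudotsuga_albus,Nomascus_borealis)),((Oncorhynchus_viridis,(Colobus_maculatus,Martes_sapiens)),(Fagus_vulgaris,Triticum_domesticus))),((Glossina_bicolor,(Nyctereutes_palustris,Meles_domesticus)),Pan_domesticus)),(Cuon_gracilis,(((Abies_niger,(Otocyon_rubra,Staphylococcus_rubra)),Neofelis_giganteus),(Lycaon_robustus,(((Escherichia_longipes,(Mus_major,Vulpes_rubra)),(((Avena_occidentalis,Tremarctos_sylvestris),Picea_borealis),Triturus_litoralis)),(Zea_tricolor,Klebsiella_orientalis)))))).
From Meles_domesticus up to that node: 5 branches. From Klebsiella_orientalis up to the same node: 6 branches. Total: 5 + 6 = 11.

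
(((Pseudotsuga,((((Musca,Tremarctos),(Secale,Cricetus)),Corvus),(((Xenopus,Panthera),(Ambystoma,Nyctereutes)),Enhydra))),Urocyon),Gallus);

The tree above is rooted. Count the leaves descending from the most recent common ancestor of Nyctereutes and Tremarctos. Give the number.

The MRCA of Nyctereutes and Tremarctos is the node subtending ((((Musca,Tremarctos),(Secale,Cricetus)),Corvus),(((Xenopus,Panthera),(Ambystoma,Nyctereutes)),Enhydra)).
That clade contains 10 terminal taxa: Ambystoma, Corvus, Cricetus, Enhydra, Musca, Nyctereutes, Panthera, Secale, Tremarctos, Xenopus.

10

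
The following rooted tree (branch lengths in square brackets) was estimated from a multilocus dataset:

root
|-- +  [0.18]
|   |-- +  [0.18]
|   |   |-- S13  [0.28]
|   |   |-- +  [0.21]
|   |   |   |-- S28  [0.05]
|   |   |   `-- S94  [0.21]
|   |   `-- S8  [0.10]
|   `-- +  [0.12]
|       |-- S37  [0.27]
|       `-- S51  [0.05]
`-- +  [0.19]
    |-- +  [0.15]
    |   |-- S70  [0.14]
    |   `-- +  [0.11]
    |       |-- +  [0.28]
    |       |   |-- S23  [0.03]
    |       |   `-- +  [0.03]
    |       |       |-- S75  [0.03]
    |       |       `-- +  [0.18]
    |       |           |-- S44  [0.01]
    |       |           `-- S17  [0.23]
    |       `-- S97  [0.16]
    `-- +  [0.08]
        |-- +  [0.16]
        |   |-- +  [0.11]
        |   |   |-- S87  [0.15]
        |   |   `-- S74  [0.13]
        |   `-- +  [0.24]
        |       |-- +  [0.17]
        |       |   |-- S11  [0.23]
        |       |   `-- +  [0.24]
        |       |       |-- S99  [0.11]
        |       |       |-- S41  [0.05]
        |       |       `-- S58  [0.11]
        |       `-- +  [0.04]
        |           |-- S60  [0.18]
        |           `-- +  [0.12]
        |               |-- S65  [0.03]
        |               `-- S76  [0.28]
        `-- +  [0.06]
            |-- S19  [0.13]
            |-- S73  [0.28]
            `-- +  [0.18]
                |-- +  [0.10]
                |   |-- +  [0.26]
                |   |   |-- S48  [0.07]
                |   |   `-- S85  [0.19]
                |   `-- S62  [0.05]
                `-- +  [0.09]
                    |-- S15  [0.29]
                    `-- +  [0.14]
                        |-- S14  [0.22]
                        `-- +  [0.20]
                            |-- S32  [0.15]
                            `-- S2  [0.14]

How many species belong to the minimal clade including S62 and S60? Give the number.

18

The MRCA of S62 and S60 is the node subtending (((S87,S74),((S11,(S99,S41,S58)),(S60,(S65,S76)))),(S19,S73,(((S48,S85),S62),(S15,(S14,(S32,S2)))))).
That clade contains 18 terminal taxa: S11, S14, S15, S19, S2, S32, S41, S48, S58, S60, S62, S65, S73, S74, S76, S85, S87, S99.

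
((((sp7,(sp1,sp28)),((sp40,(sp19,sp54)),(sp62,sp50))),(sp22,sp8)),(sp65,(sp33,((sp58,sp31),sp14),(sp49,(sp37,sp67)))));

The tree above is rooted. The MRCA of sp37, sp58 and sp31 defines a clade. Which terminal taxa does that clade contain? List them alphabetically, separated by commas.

Tracing sp37: it sits inside (sp37,sp67).
Tracing sp58: it sits inside (sp58,sp31).
Tracing sp31: it sits inside (sp58,sp31).
The smallest clade enclosing all 3 is (sp33,((sp58,sp31),sp14),(sp49,(sp37,sp67))); the answer is its 7 terminal taxa in alphabetical order.

sp14, sp31, sp33, sp37, sp49, sp58, sp67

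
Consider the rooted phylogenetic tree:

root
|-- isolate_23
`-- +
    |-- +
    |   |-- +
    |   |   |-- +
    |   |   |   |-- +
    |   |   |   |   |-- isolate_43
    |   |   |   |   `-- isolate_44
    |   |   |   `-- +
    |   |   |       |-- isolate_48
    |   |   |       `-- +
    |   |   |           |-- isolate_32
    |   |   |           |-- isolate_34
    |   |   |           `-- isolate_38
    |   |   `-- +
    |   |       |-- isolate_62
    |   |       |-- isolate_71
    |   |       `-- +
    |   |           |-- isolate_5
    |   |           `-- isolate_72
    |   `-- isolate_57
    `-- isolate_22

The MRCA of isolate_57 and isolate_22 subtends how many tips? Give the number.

12

The MRCA of isolate_57 and isolate_22 is the node subtending (((((isolate_43,isolate_44),(isolate_48,(isolate_32,isolate_34,isolate_38))),(isolate_62,isolate_71,(isolate_5,isolate_72))),isolate_57),isolate_22).
That clade contains 12 terminal taxa: isolate_22, isolate_32, isolate_34, isolate_38, isolate_43, isolate_44, isolate_48, isolate_5, isolate_57, isolate_62, isolate_71, isolate_72.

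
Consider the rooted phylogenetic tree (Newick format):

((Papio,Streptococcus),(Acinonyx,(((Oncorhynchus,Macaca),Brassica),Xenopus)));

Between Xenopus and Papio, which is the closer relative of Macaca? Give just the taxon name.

Xenopus

The MRCA of Macaca and Xenopus subtends (((Oncorhynchus,Macaca),Brassica),Xenopus) (4 taxa).
The MRCA of Macaca and Papio is the root, subtending the entire tree (7 taxa).
The first is nested inside the second, so Macaca shares a more recent common ancestor with Xenopus.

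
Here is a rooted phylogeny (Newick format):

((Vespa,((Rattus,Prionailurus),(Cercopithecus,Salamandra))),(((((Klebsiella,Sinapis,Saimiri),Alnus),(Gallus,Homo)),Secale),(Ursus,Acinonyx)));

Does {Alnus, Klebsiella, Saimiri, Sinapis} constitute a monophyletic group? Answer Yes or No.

The most recent common ancestor of these taxa subtends ((Klebsiella,Sinapis,Saimiri),Alnus).
That clade has exactly 4 tips — every listed taxon and nothing else — so the group is monophyletic.

Yes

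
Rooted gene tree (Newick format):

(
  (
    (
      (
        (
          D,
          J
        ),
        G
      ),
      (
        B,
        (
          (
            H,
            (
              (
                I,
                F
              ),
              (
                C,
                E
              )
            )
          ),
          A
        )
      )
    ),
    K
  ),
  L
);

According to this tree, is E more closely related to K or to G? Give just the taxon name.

G

The MRCA of E and G subtends (((D,J),G),(B,((H,((I,F),(C,E))),A))) (10 taxa).
The MRCA of E and K subtends ((((D,J),G),(B,((H,((I,F),(C,E))),A))),K) (11 taxa).
The first is nested inside the second, so E shares a more recent common ancestor with G.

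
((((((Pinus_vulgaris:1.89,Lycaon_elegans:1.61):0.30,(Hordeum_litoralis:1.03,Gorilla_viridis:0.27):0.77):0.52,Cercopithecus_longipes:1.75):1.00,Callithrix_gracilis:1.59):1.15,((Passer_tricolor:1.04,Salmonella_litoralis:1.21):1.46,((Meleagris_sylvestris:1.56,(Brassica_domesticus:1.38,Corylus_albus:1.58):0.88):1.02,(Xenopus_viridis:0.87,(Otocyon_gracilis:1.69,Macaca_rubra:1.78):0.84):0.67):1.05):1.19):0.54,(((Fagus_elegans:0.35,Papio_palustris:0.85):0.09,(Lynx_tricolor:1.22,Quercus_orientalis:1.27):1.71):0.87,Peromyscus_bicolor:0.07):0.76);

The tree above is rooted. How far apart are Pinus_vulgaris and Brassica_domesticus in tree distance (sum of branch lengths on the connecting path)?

The path runs Pinus_vulgaris → … → MRCA → … → Brassica_domesticus; the MRCA is the node subtending (((((Pinus_vulgaris,Lycaon_elegans),(Hordeum_litoralis,Gorilla_viridis)),Cercopithecus_longipes),Callithrix_gracilis),((Passer_tricolor,Salmonella_litoralis),((Meleagris_sylvestris,(Brassica_domesticus,Corylus_albus)),(Xenopus_viridis,(Otocyon_gracilis,Macaca_rubra))))).
Branch lengths along that path: 1.89 + 0.30 + 0.52 + 1.00 + 1.15 + 1.19 + 1.05 + 1.02 + 0.88 + 1.38 = 10.38.

10.38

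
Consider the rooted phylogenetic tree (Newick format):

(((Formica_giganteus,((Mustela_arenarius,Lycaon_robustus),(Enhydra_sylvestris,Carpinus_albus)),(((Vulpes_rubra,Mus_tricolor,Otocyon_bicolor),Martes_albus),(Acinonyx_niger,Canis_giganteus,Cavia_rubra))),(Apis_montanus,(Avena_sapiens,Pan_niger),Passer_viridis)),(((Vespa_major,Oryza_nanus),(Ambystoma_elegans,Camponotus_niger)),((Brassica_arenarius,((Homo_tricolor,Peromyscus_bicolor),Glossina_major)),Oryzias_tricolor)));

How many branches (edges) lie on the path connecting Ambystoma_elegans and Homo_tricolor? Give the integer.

8

The MRCA of Ambystoma_elegans and Homo_tricolor is the node subtending (((Vespa_major,Oryza_nanus),(Ambystoma_elegans,Camponotus_niger)),((Brassica_arenarius,((Homo_tricolor,Peromyscus_bicolor),Glossina_major)),Oryzias_tricolor)).
From Ambystoma_elegans up to that node: 3 branches. From Homo_tricolor up to the same node: 5 branches. Total: 3 + 5 = 8.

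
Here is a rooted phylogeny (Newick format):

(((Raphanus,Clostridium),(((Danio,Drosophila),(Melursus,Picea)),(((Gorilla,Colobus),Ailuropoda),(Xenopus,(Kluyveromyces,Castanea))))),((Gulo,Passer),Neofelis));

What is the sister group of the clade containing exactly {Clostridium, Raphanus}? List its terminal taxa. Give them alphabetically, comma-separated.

The clade containing exactly {Clostridium, Raphanus} attaches to the tree at the node subtending ((Raphanus,Clostridium),(((Danio,Drosophila),(Melursus,Picea)),(((Gorilla,Colobus),Ailuropoda),(Xenopus,(Kluyveromyces,Castanea))))).
The other lineage descending from that same node — the sister group — is (((Danio,Drosophila),(Melursus,Picea)),(((Gorilla,Colobus),Ailuropoda),(Xenopus,(Kluyveromyces,Castanea)))); its 10 tips in alphabetical order are the answer.

Ailuropoda, Castanea, Colobus, Danio, Drosophila, Gorilla, Kluyveromyces, Melursus, Picea, Xenopus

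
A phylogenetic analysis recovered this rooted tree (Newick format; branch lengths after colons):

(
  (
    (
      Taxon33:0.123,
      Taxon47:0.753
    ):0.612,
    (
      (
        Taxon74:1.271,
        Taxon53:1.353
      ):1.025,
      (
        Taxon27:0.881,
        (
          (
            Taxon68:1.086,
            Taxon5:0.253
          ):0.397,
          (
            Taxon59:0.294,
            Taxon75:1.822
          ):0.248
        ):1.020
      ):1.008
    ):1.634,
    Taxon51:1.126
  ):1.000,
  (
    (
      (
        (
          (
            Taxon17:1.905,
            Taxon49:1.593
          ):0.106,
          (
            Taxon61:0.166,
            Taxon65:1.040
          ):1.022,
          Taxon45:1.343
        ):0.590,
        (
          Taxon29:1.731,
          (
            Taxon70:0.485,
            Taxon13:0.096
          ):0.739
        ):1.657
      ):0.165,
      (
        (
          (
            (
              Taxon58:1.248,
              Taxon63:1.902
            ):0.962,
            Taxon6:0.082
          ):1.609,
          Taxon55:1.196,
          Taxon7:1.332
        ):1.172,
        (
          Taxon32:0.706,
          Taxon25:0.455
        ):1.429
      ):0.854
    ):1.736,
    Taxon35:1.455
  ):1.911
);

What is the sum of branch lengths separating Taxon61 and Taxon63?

8.442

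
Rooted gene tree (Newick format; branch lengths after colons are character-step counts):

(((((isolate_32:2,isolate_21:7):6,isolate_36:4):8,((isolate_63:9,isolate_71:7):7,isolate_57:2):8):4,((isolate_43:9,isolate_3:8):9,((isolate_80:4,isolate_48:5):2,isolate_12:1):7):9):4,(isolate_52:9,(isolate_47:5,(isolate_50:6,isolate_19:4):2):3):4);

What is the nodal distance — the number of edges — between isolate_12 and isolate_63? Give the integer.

7

The MRCA of isolate_12 and isolate_63 is the node subtending ((((isolate_32,isolate_21),isolate_36),((isolate_63,isolate_71),isolate_57)),((isolate_43,isolate_3),((isolate_80,isolate_48),isolate_12))).
From isolate_12 up to that node: 3 branches. From isolate_63 up to the same node: 4 branches. Total: 3 + 4 = 7.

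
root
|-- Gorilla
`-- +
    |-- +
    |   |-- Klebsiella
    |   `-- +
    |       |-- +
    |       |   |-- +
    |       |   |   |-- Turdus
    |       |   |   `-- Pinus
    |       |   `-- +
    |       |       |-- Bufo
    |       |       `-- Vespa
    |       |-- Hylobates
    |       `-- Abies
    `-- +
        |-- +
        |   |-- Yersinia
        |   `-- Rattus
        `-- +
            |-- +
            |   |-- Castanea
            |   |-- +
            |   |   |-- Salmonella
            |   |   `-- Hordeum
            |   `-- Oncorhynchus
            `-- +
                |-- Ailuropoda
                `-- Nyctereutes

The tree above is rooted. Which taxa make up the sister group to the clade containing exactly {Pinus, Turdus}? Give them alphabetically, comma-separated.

The clade containing exactly {Pinus, Turdus} attaches to the tree at the node subtending ((Turdus,Pinus),(Bufo,Vespa)).
The other lineage descending from that same node — the sister group — is (Bufo,Vespa); its 2 tips in alphabetical order are the answer.

Bufo, Vespa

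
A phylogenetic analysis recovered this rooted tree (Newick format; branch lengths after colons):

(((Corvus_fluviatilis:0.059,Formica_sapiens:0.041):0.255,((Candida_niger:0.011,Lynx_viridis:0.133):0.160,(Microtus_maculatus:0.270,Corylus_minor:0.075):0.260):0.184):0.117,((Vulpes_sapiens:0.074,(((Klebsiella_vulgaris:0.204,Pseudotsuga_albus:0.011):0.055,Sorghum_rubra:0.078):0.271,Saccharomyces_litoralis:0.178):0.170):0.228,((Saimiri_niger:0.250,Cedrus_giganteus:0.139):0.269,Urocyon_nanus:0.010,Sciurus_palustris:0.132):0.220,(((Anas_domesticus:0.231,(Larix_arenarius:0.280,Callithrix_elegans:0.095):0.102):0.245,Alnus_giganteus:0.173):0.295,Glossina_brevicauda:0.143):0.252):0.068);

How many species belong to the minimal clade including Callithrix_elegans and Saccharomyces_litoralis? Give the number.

The MRCA of Callithrix_elegans and Saccharomyces_litoralis is the node subtending ((Vulpes_sapiens,(((Klebsiella_vulgaris,Pseudotsuga_albus),Sorghum_rubra),Saccharomyces_litoralis)),((Saimiri_niger,Cedrus_giganteus),Urocyon_nanus,Sciurus_palustris),(((Anas_domesticus,(Larix_arenarius,Callithrix_elegans)),Alnus_giganteus),Glossina_brevicauda)).
That clade contains 14 terminal taxa: Alnus_giganteus, Anas_domesticus, Callithrix_elegans, Cedrus_giganteus, Glossina_brevicauda, Klebsiella_vulgaris, Larix_arenarius, Pseudotsuga_albus, Saccharomyces_litoralis, Saimiri_niger, Sciurus_palustris, Sorghum_rubra, Urocyon_nanus, Vulpes_sapiens.

14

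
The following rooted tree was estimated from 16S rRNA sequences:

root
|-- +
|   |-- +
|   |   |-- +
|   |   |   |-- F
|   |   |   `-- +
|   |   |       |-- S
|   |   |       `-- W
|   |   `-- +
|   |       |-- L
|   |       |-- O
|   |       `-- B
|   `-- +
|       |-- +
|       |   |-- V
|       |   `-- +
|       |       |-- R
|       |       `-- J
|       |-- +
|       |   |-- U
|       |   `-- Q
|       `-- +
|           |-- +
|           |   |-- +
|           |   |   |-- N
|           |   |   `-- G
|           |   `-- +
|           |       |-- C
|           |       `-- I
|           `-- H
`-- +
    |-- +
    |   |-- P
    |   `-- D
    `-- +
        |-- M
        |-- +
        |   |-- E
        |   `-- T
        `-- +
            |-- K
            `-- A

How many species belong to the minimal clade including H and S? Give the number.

16

The MRCA of H and S is the node subtending (((F,(S,W)),(L,O,B)),((V,(R,J)),(U,Q),(((N,G),(C,I)),H))).
That clade contains 16 terminal taxa: B, C, F, G, H, I, J, L, N, O, Q, R, S, U, V, W.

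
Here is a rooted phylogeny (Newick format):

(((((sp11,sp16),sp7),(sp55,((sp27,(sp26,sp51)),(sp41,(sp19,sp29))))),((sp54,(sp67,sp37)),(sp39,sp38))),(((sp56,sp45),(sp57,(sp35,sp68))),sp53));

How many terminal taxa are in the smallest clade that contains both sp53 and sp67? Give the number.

The MRCA of sp53 and sp67 is the root, so the clade is the entire tree.
That clade contains 21 terminal taxa: sp11, sp16, sp19, sp26, sp27, sp29, sp35, sp37, sp38, sp39, sp41, sp45, sp51, sp53, sp54, sp55, sp56, sp57, sp67, sp68, sp7.

21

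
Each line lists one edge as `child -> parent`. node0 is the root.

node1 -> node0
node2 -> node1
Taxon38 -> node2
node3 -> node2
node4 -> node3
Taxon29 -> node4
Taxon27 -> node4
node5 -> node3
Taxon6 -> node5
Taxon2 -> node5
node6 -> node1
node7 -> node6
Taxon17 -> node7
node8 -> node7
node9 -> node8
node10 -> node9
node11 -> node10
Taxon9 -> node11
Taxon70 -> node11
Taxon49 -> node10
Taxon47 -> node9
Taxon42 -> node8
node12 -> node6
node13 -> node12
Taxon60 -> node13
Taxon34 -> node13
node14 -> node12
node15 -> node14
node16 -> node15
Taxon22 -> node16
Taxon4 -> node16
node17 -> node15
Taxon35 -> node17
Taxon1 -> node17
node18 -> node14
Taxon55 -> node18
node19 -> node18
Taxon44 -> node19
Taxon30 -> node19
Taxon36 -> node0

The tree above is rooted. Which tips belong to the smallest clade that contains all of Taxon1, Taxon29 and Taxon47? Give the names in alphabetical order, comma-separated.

Tracing Taxon1: it sits inside (Taxon35,Taxon1).
Tracing Taxon29: it sits inside (Taxon29,Taxon27).
Tracing Taxon47: it sits inside (((Taxon9,Taxon70),Taxon49),Taxon47).
The smallest clade enclosing all 3 is ((Taxon38,((Taxon29,Taxon27),(Taxon6,Taxon2))),((Taxon17,((((Taxon9,Taxon70),Taxon49),Taxon47),Taxon42)),((Taxon60,Taxon34),(((Taxon22,Taxon4),(Taxon35,Taxon1)),(Taxon55,(Taxon44,Taxon30)))))); the answer is its 20 terminal taxa in alphabetical order.

Taxon1, Taxon17, Taxon2, Taxon22, Taxon27, Taxon29, Taxon30, Taxon34, Taxon35, Taxon38, Taxon4, Taxon42, Taxon44, Taxon47, Taxon49, Taxon55, Taxon6, Taxon60, Taxon70, Taxon9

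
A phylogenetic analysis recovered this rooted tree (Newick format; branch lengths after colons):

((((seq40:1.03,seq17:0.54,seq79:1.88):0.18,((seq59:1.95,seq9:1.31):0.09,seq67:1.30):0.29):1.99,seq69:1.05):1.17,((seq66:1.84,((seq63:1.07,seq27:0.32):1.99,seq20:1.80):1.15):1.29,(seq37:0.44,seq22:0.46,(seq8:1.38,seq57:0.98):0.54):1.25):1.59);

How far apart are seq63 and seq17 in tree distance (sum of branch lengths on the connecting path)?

10.97

The path runs seq63 → … → MRCA → … → seq17; the MRCA is the root of the tree.
Branch lengths along that path: 1.07 + 1.99 + 1.15 + 1.29 + 1.59 + 1.17 + 1.99 + 0.18 + 0.54 = 10.97.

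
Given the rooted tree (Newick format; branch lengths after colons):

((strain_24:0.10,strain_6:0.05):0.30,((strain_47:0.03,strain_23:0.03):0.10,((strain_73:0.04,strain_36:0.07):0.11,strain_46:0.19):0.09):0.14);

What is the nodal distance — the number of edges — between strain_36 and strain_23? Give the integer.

The MRCA of strain_36 and strain_23 is the node subtending ((strain_47,strain_23),((strain_73,strain_36),strain_46)).
From strain_36 up to that node: 3 branches. From strain_23 up to the same node: 2 branches. Total: 3 + 2 = 5.

5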